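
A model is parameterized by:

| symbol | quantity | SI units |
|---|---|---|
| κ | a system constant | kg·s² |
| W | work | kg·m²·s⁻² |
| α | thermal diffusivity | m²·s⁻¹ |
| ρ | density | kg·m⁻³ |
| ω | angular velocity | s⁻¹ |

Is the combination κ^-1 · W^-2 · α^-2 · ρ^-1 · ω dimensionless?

no

Sum the exponent of each base dimension across the product:
  M: −[κ]_M − 2·[W]_M − 2·[α]_M − [ρ]_M + [ω]_M = −(1) − 2·(1) − 2·(0) − (1) + (0) = -4
  L: −[κ]_L − 2·[W]_L − 2·[α]_L − [ρ]_L + [ω]_L = −(0) − 2·(2) − 2·(2) − (-3) + (0) = -5
  T: −[κ]_T − 2·[W]_T − 2·[α]_T − [ρ]_T + [ω]_T = −(2) − 2·(-2) − 2·(-1) − (0) + (-1) = 3
Net dimensions [M⁻⁴ L⁻⁵ T³] ≠ [1] — not dimensionless.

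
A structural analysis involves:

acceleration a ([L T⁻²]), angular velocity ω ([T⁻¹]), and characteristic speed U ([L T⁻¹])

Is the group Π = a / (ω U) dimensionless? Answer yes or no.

yes

Sum the exponent of each base dimension across the product:
  M: [a]_M − [ω]_M − [U]_M = (0) − (0) − (0) = 0
  L: [a]_L − [ω]_L − [U]_L = (1) − (0) − (1) = 0
  T: [a]_T − [ω]_T − [U]_T = (-2) − (-1) − (-1) = 0
All base exponents vanish — dimensionless.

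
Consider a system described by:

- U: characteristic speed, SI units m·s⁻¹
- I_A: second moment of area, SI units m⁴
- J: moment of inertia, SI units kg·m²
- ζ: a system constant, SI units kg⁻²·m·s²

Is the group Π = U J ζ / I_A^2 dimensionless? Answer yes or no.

Sum the exponent of each base dimension across the product:
  M: [U]_M − 2·[I_A]_M + [J]_M + [ζ]_M = (0) − 2·(0) + (1) + (-2) = -1
  L: [U]_L − 2·[I_A]_L + [J]_L + [ζ]_L = (1) − 2·(4) + (2) + (1) = -4
  T: [U]_T − 2·[I_A]_T + [J]_T + [ζ]_T = (-1) − 2·(0) + (0) + (2) = 1
Net dimensions [M⁻¹ L⁻⁴ T] ≠ [1] — not dimensionless.

no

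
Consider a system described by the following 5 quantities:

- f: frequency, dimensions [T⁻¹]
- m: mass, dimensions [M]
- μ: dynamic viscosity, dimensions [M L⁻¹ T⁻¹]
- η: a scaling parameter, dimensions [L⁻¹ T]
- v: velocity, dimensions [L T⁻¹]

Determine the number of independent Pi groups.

2

There are 5 variables and 3 base dimensions (M, L, T).
The dimension matrix has rank 3.
Independent dimensionless groups: 5 − 3 = 2.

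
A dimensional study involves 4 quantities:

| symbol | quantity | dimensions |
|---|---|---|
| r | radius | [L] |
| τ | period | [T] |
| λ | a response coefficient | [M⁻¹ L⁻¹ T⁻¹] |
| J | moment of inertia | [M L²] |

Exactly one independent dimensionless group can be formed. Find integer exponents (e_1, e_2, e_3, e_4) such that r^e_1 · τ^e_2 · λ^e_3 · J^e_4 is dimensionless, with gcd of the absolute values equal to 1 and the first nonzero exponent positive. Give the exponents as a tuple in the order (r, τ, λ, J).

M: e_1·(0) + e_2·(0) + e_3·(-1) + e_4·(1) = 0
L: e_1·(1) + e_2·(0) + e_3·(-1) + e_4·(2) = 0
T: e_1·(0) + e_2·(1) + e_3·(-1) + e_4·(0) = 0
Solving this homogeneous linear system for the smallest-integer solution (first nonzero entry positive) gives (1, -1, -1, -1).

(1, -1, -1, -1)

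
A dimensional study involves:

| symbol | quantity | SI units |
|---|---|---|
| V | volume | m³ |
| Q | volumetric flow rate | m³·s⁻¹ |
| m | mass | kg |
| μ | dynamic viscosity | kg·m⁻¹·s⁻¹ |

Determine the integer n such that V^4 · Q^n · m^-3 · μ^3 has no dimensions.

Balance the L exponent: (3)·n from Q, plus 4·(3) − 3·(0) + 3·(-1) = 9 from the rest, must sum to zero.
3n + 9 = 0, so n = -3.

-3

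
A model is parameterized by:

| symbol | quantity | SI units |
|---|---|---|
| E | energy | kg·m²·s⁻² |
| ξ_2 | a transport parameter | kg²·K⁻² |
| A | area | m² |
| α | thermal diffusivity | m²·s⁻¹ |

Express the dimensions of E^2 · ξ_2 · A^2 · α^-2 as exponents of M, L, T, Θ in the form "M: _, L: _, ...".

M: 4, L: 4, T: -2, Θ: -2

Collect each base-dimension exponent across the product:
  M: 2·(1) + (2) + 2·(0) − 2·(0) = 4
  L: 2·(2) + (0) + 2·(2) − 2·(2) = 4
  T: 2·(-2) + (0) + 2·(0) − 2·(-1) = -2
  Θ: 2·(0) + (-2) + 2·(0) − 2·(0) = -2
So the dimensions are [M⁴ L⁴ T⁻² Θ⁻²].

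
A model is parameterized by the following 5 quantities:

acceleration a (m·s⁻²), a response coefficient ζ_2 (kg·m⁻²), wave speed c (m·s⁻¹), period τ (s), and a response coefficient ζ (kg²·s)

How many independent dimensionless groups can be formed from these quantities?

2

There are 5 variables and 3 base dimensions (M, L, T).
The dimension matrix has rank 3.
Independent dimensionless groups: 5 − 3 = 2.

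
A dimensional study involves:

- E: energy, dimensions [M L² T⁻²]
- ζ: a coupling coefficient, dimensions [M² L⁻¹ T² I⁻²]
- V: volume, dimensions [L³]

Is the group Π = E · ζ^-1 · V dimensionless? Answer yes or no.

no

Sum the exponent of each base dimension across the product:
  M: [E]_M − [ζ]_M + [V]_M = (1) − (2) + (0) = -1
  L: [E]_L − [ζ]_L + [V]_L = (2) − (-1) + (3) = 6
  T: [E]_T − [ζ]_T + [V]_T = (-2) − (2) + (0) = -4
  I: [E]_I − [ζ]_I + [V]_I = (0) − (-2) + (0) = 2
Net dimensions [M⁻¹ L⁶ T⁻⁴ I²] ≠ [1] — not dimensionless.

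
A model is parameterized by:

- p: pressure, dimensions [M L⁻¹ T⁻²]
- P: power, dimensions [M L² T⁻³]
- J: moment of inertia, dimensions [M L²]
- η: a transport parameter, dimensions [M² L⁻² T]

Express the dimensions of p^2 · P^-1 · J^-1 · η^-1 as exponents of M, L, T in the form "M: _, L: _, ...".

M: -2, L: -4, T: -2

Collect each base-dimension exponent across the product:
  M: 2·(1) − (1) − (1) − (2) = -2
  L: 2·(-1) − (2) − (2) − (-2) = -4
  T: 2·(-2) − (-3) − (0) − (1) = -2
So the dimensions are [M⁻² L⁻⁴ T⁻²].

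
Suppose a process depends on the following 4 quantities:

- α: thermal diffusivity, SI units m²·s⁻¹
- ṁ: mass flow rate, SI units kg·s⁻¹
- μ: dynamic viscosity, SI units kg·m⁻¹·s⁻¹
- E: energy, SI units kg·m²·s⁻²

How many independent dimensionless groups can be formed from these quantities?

1

There are 4 variables and 3 base dimensions (M, L, T).
The dimension matrix has rank 3.
Independent dimensionless groups: 4 − 3 = 1.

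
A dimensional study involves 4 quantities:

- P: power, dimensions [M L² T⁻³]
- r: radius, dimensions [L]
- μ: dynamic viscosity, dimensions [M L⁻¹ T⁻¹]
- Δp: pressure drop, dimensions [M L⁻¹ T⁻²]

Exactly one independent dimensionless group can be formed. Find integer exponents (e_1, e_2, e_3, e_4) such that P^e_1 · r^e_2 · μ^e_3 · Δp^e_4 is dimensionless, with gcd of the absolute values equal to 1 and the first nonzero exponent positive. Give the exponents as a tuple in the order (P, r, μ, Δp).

M: e_1·(1) + e_2·(0) + e_3·(1) + e_4·(1) = 0
L: e_1·(2) + e_2·(1) + e_3·(-1) + e_4·(-1) = 0
T: e_1·(-3) + e_2·(0) + e_3·(-1) + e_4·(-2) = 0
Solving this homogeneous linear system for the smallest-integer solution (first nonzero entry positive) gives (1, -3, 1, -2).

(1, -3, 1, -2)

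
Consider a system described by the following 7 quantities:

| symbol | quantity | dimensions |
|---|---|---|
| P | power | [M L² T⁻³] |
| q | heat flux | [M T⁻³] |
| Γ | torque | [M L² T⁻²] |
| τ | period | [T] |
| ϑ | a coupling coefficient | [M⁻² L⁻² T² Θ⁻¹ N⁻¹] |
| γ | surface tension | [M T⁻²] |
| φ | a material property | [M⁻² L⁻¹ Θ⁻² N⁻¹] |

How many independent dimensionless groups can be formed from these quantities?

2

There are 7 variables and 5 base dimensions (M, L, T, Θ, N).
The dimension matrix has rank 5.
Independent dimensionless groups: 7 − 5 = 2.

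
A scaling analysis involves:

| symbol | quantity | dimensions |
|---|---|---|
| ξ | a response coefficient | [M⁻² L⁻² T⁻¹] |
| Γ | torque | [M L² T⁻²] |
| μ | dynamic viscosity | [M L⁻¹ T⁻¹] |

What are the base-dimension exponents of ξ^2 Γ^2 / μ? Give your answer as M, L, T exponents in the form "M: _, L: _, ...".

Collect each base-dimension exponent across the product:
  M: 2·(-2) + 2·(1) − (1) = -3
  L: 2·(-2) + 2·(2) − (-1) = 1
  T: 2·(-1) + 2·(-2) − (-1) = -5
So the dimensions are [M⁻³ L T⁻⁵].

M: -3, L: 1, T: -5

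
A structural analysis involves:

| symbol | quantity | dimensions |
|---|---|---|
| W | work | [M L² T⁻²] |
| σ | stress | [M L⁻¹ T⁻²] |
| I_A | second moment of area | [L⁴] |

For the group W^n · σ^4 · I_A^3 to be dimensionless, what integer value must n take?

-4

Balance the M exponent: (1)·n from W, plus 4·(1) + 3·(0) = 4 from the rest, must sum to zero.
n + 4 = 0, so n = -4.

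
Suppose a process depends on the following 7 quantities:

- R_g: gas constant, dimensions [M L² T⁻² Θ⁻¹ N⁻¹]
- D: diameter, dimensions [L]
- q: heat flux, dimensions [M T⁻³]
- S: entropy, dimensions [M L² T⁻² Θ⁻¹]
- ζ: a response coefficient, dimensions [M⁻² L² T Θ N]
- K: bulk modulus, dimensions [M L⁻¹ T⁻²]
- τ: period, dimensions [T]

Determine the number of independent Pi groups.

2

There are 7 variables and 5 base dimensions (M, L, T, Θ, N).
The dimension matrix has rank 5.
Independent dimensionless groups: 7 − 5 = 2.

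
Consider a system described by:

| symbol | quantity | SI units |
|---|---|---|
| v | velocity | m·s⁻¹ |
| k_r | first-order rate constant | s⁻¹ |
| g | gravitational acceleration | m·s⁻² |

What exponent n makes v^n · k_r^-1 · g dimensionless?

Balance the L exponent: (1)·n from v, plus −(0) + (1) = 1 from the rest, must sum to zero.
n + 1 = 0, so n = -1.

-1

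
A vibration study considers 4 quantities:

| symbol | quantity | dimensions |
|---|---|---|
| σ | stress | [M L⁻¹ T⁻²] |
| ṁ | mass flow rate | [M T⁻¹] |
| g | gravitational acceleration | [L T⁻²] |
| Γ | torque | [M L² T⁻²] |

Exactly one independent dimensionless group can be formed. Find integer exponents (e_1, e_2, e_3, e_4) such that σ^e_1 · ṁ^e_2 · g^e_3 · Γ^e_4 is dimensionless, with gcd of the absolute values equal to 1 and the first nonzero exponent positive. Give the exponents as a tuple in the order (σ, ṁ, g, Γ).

(1, -2, -1, 1)

M: e_1·(1) + e_2·(1) + e_3·(0) + e_4·(1) = 0
L: e_1·(-1) + e_2·(0) + e_3·(1) + e_4·(2) = 0
T: e_1·(-2) + e_2·(-1) + e_3·(-2) + e_4·(-2) = 0
Solving this homogeneous linear system for the smallest-integer solution (first nonzero entry positive) gives (1, -2, -1, 1).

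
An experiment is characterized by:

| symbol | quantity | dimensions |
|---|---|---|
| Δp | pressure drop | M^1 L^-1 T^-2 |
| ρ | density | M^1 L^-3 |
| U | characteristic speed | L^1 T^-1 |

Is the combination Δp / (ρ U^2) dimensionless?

Sum the exponent of each base dimension across the product:
  M: [Δp]_M − [ρ]_M − 2·[U]_M = (1) − (1) − 2·(0) = 0
  L: [Δp]_L − [ρ]_L − 2·[U]_L = (-1) − (-3) − 2·(1) = 0
  T: [Δp]_T − [ρ]_T − 2·[U]_T = (-2) − (0) − 2·(-1) = 0
All base exponents vanish — dimensionless.

yes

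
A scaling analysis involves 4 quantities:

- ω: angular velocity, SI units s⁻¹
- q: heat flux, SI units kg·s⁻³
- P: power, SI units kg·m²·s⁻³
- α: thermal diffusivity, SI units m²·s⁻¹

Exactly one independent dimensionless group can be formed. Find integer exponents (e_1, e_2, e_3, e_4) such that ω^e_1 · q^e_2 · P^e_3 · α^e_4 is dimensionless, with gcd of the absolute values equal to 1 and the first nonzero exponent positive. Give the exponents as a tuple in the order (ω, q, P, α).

(1, -1, 1, -1)

M: e_1·(0) + e_2·(1) + e_3·(1) + e_4·(0) = 0
L: e_1·(0) + e_2·(0) + e_3·(2) + e_4·(2) = 0
T: e_1·(-1) + e_2·(-3) + e_3·(-3) + e_4·(-1) = 0
Solving this homogeneous linear system for the smallest-integer solution (first nonzero entry positive) gives (1, -1, 1, -1).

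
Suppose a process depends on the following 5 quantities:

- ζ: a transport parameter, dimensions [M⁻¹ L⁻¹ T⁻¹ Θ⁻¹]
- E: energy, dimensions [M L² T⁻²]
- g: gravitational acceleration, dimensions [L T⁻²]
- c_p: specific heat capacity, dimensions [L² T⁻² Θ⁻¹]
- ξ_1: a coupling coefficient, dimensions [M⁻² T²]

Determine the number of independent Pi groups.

1

There are 5 variables and 4 base dimensions (M, L, T, Θ).
The dimension matrix has rank 4.
Independent dimensionless groups: 5 − 4 = 1.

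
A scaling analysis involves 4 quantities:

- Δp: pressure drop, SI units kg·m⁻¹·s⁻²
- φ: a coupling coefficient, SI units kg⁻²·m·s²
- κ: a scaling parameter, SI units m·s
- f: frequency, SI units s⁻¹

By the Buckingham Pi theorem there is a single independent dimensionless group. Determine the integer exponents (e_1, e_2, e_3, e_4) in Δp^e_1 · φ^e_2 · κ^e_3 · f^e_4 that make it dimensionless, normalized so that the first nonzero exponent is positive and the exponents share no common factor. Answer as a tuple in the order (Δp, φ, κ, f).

M: e_1·(1) + e_2·(-2) + e_3·(0) + e_4·(0) = 0
L: e_1·(-1) + e_2·(1) + e_3·(1) + e_4·(0) = 0
T: e_1·(-2) + e_2·(2) + e_3·(1) + e_4·(-1) = 0
Solving this homogeneous linear system for the smallest-integer solution (first nonzero entry positive) gives (2, 1, 1, -1).

(2, 1, 1, -1)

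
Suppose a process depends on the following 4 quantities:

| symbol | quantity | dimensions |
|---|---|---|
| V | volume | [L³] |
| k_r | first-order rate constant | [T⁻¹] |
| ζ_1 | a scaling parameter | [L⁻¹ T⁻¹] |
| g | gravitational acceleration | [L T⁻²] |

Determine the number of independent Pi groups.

There are 4 variables and 2 base dimensions (L, T).
The dimension matrix has rank 2.
Independent dimensionless groups: 4 − 2 = 2.

2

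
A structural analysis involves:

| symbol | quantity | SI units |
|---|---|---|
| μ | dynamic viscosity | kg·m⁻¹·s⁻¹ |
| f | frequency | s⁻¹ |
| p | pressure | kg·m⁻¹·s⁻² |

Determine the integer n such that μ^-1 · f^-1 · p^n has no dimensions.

1

Balance the M exponent: (1)·n from p, plus −(1) − (0) = -1 from the rest, must sum to zero.
n − 1 = 0, so n = 1.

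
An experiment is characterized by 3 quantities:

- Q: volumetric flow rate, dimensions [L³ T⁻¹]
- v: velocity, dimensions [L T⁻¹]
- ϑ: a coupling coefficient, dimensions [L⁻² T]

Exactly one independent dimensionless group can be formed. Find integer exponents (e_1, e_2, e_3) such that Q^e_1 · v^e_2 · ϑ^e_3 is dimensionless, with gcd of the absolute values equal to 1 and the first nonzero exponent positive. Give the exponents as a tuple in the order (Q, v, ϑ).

L: e_1·(3) + e_2·(1) + e_3·(-2) = 0
T: e_1·(-1) + e_2·(-1) + e_3·(1) = 0
Solving this homogeneous linear system for the smallest-integer solution (first nonzero entry positive) gives (1, 1, 2).

(1, 1, 2)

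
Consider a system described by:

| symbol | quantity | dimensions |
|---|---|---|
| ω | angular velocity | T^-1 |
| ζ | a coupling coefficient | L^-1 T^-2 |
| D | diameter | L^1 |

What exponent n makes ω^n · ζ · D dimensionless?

-2

Balance the T exponent: (-1)·n from ω, plus (-2) + (0) = -2 from the rest, must sum to zero.
−n − 2 = 0, so n = -2.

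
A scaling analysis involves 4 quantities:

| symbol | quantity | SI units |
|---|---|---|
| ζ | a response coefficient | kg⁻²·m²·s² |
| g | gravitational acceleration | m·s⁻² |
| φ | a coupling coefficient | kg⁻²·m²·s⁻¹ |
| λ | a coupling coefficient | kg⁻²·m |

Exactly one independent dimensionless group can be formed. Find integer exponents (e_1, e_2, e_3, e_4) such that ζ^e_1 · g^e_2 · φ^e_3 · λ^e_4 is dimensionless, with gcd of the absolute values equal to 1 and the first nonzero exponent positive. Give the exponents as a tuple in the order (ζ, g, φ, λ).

(1, 3, -4, 3)

M: e_1·(-2) + e_2·(0) + e_3·(-2) + e_4·(-2) = 0
L: e_1·(2) + e_2·(1) + e_3·(2) + e_4·(1) = 0
T: e_1·(2) + e_2·(-2) + e_3·(-1) + e_4·(0) = 0
Solving this homogeneous linear system for the smallest-integer solution (first nonzero entry positive) gives (1, 3, -4, 3).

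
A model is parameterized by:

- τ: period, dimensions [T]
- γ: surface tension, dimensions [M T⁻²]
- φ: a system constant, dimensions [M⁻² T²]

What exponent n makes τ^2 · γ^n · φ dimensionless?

2

Balance the M exponent: (1)·n from γ, plus 2·(0) + (-2) = -2 from the rest, must sum to zero.
n − 2 = 0, so n = 2.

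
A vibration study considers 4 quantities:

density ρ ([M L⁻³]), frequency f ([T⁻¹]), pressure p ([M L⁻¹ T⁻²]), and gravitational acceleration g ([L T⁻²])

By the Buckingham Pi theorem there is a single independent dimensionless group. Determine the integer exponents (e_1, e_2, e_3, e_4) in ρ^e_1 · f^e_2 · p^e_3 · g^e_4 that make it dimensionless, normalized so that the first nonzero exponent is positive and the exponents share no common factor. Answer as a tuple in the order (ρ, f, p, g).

(1, -2, -1, 2)

M: e_1·(1) + e_2·(0) + e_3·(1) + e_4·(0) = 0
L: e_1·(-3) + e_2·(0) + e_3·(-1) + e_4·(1) = 0
T: e_1·(0) + e_2·(-1) + e_3·(-2) + e_4·(-2) = 0
Solving this homogeneous linear system for the smallest-integer solution (first nonzero entry positive) gives (1, -2, -1, 2).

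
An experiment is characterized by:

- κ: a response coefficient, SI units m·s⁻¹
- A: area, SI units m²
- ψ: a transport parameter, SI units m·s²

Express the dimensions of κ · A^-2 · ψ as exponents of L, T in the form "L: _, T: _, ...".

Collect each base-dimension exponent across the product:
  L: (1) − 2·(2) + (1) = -2
  T: (-1) − 2·(0) + (2) = 1
So the dimensions are [L⁻² T].

L: -2, T: 1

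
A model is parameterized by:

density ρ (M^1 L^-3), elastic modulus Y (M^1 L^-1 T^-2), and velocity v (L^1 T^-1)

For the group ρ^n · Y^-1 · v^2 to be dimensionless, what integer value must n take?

1

Balance the M exponent: (1)·n from ρ, plus −(1) + 2·(0) = -1 from the rest, must sum to zero.
n − 1 = 0, so n = 1.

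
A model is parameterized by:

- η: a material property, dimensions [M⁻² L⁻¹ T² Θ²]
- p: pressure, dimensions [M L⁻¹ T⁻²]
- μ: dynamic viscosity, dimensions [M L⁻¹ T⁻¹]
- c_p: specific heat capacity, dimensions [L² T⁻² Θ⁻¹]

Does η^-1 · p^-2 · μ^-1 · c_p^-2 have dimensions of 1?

Sum the exponent of each base dimension across the product:
  M: −[η]_M − 2·[p]_M − [μ]_M − 2·[c_p]_M = −(-2) − 2·(1) − (1) − 2·(0) = -1
  L: −[η]_L − 2·[p]_L − [μ]_L − 2·[c_p]_L = −(-1) − 2·(-1) − (-1) − 2·(2) = 0
  T: −[η]_T − 2·[p]_T − [μ]_T − 2·[c_p]_T = −(2) − 2·(-2) − (-1) − 2·(-2) = 7
  Θ: −[η]_Θ − 2·[p]_Θ − [μ]_Θ − 2·[c_p]_Θ = −(2) − 2·(0) − (0) − 2·(-1) = 0
Net dimensions [M⁻¹ T⁷] ≠ [1] — not dimensionless.

no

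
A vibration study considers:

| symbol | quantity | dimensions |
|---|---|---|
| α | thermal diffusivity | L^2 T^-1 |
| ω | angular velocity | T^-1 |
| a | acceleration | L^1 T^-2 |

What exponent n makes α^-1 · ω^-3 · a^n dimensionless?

2

Balance the L exponent: (1)·n from a, plus −(2) − 3·(0) = -2 from the rest, must sum to zero.
n − 2 = 0, so n = 2.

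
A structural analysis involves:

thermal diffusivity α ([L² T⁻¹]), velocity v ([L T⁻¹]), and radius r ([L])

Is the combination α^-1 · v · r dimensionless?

yes

Sum the exponent of each base dimension across the product:
  L: −[α]_L + [v]_L + [r]_L = −(2) + (1) + (1) = 0
  T: −[α]_T + [v]_T + [r]_T = −(-1) + (-1) + (0) = 0
All base exponents vanish — dimensionless.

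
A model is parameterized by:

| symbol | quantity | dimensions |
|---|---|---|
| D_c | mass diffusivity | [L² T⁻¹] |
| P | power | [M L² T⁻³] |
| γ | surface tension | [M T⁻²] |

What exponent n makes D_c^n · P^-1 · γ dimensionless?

Balance the L exponent: (2)·n from D_c, plus −(2) + (0) = -2 from the rest, must sum to zero.
2n − 2 = 0, so n = 1.

1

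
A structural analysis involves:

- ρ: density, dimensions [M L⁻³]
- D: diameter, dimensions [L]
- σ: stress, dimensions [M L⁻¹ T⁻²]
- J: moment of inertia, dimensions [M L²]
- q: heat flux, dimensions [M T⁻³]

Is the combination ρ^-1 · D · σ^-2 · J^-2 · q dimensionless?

no

Sum the exponent of each base dimension across the product:
  M: −[ρ]_M + [D]_M − 2·[σ]_M − 2·[J]_M + [q]_M = −(1) + (0) − 2·(1) − 2·(1) + (1) = -4
  L: −[ρ]_L + [D]_L − 2·[σ]_L − 2·[J]_L + [q]_L = −(-3) + (1) − 2·(-1) − 2·(2) + (0) = 2
  T: −[ρ]_T + [D]_T − 2·[σ]_T − 2·[J]_T + [q]_T = −(0) + (0) − 2·(-2) − 2·(0) + (-3) = 1
Net dimensions [M⁻⁴ L² T] ≠ [1] — not dimensionless.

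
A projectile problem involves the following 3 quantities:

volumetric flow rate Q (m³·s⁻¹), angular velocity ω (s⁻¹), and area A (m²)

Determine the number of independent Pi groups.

There are 3 variables and 2 base dimensions (L, T).
The dimension matrix has rank 2.
Independent dimensionless groups: 3 − 2 = 1.

1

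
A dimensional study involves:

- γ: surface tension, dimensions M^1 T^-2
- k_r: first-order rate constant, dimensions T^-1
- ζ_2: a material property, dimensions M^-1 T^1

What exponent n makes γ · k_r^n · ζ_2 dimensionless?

-1

Balance the T exponent: (-1)·n from k_r, plus (-2) + (1) = -1 from the rest, must sum to zero.
−n − 1 = 0, so n = -1.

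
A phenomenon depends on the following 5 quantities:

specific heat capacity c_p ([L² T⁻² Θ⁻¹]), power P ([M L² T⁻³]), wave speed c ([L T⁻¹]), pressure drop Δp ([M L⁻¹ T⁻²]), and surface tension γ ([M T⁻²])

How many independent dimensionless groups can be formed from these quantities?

There are 5 variables and 4 base dimensions (M, L, T, Θ).
The dimension matrix has rank 4.
Independent dimensionless groups: 5 − 4 = 1.

1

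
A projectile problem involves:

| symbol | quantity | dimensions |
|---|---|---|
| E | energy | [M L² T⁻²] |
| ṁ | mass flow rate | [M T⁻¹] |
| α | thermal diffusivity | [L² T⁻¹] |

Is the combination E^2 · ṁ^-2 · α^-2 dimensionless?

Sum the exponent of each base dimension across the product:
  M: 2·[E]_M − 2·[ṁ]_M − 2·[α]_M = 2·(1) − 2·(1) − 2·(0) = 0
  L: 2·[E]_L − 2·[ṁ]_L − 2·[α]_L = 2·(2) − 2·(0) − 2·(2) = 0
  T: 2·[E]_T − 2·[ṁ]_T − 2·[α]_T = 2·(-2) − 2·(-1) − 2·(-1) = 0
All base exponents vanish — dimensionless.

yes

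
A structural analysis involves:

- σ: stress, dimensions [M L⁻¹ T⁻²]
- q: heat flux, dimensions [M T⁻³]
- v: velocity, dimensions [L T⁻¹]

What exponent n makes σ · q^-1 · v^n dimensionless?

1

Balance the L exponent: (1)·n from v, plus (-1) − (0) = -1 from the rest, must sum to zero.
n − 1 = 0, so n = 1.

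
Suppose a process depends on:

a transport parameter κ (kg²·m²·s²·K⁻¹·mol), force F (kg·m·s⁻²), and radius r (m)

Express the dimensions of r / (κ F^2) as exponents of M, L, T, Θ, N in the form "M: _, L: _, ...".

Collect each base-dimension exponent across the product:
  M: −(2) − 2·(1) + (0) = -4
  L: −(2) − 2·(1) + (1) = -3
  T: −(2) − 2·(-2) + (0) = 2
  Θ: −(-1) − 2·(0) + (0) = 1
  N: −(1) − 2·(0) + (0) = -1
So the dimensions are [M⁻⁴ L⁻³ T² Θ N⁻¹].

M: -4, L: -3, T: 2, Θ: 1, N: -1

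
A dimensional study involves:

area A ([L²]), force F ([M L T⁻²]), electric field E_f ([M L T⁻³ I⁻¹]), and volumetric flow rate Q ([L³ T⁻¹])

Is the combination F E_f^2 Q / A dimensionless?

Sum the exponent of each base dimension across the product:
  M: −[A]_M + [F]_M + 2·[E_f]_M + [Q]_M = −(0) + (1) + 2·(1) + (0) = 3
  L: −[A]_L + [F]_L + 2·[E_f]_L + [Q]_L = −(2) + (1) + 2·(1) + (3) = 4
  T: −[A]_T + [F]_T + 2·[E_f]_T + [Q]_T = −(0) + (-2) + 2·(-3) + (-1) = -9
  I: −[A]_I + [F]_I + 2·[E_f]_I + [Q]_I = −(0) + (0) + 2·(-1) + (0) = -2
Net dimensions [M³ L⁴ T⁻⁹ I⁻²] ≠ [1] — not dimensionless.

no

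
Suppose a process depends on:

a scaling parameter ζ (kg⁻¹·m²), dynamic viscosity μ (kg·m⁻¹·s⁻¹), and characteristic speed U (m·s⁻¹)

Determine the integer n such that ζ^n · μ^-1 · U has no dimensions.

Balance the M exponent: (-1)·n from ζ, plus −(1) + (0) = -1 from the rest, must sum to zero.
−n − 1 = 0, so n = -1.

-1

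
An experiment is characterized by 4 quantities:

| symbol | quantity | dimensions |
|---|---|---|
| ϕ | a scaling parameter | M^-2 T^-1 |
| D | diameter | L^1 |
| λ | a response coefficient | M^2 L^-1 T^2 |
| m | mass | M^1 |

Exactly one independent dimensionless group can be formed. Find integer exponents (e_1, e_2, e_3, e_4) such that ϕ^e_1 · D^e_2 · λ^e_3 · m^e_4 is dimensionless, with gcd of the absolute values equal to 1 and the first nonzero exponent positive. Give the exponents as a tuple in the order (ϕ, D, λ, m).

(2, 1, 1, 2)

M: e_1·(-2) + e_2·(0) + e_3·(2) + e_4·(1) = 0
L: e_1·(0) + e_2·(1) + e_3·(-1) + e_4·(0) = 0
T: e_1·(-1) + e_2·(0) + e_3·(2) + e_4·(0) = 0
Solving this homogeneous linear system for the smallest-integer solution (first nonzero entry positive) gives (2, 1, 1, 2).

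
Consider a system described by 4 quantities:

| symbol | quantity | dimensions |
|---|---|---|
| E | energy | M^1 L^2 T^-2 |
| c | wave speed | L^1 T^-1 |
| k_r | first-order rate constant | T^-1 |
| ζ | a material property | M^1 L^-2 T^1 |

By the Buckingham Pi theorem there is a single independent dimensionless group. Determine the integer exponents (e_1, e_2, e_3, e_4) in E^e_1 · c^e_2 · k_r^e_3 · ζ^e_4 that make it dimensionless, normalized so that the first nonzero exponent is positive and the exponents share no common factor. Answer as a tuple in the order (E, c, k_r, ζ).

(1, -4, 1, -1)

M: e_1·(1) + e_2·(0) + e_3·(0) + e_4·(1) = 0
L: e_1·(2) + e_2·(1) + e_3·(0) + e_4·(-2) = 0
T: e_1·(-2) + e_2·(-1) + e_3·(-1) + e_4·(1) = 0
Solving this homogeneous linear system for the smallest-integer solution (first nonzero entry positive) gives (1, -4, 1, -1).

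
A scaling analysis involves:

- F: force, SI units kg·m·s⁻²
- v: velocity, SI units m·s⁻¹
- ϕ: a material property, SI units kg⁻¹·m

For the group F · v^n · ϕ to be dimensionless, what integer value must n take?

Balance the L exponent: (1)·n from v, plus (1) + (1) = 2 from the rest, must sum to zero.
n + 2 = 0, so n = -2.

-2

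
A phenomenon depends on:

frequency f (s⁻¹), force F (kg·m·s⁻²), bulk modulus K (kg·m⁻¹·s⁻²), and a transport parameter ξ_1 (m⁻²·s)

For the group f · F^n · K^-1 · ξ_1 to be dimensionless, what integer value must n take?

Balance the M exponent: (1)·n from F, plus (0) − (1) + (0) = -1 from the rest, must sum to zero.
n − 1 = 0, so n = 1.

1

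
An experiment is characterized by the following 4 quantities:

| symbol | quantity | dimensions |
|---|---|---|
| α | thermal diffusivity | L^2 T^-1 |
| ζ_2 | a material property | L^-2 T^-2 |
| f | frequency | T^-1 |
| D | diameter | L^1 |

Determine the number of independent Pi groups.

2

There are 4 variables and 2 base dimensions (L, T).
The dimension matrix has rank 2.
Independent dimensionless groups: 4 − 2 = 2.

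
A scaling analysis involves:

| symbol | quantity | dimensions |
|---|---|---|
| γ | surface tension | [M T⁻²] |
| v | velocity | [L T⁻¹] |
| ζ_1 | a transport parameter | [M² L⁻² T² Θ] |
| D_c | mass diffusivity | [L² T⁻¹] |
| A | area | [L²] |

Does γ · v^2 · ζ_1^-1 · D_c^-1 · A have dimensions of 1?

Sum the exponent of each base dimension across the product:
  M: [γ]_M + 2·[v]_M − [ζ_1]_M − [D_c]_M + [A]_M = (1) + 2·(0) − (2) − (0) + (0) = -1
  L: [γ]_L + 2·[v]_L − [ζ_1]_L − [D_c]_L + [A]_L = (0) + 2·(1) − (-2) − (2) + (2) = 4
  T: [γ]_T + 2·[v]_T − [ζ_1]_T − [D_c]_T + [A]_T = (-2) + 2·(-1) − (2) − (-1) + (0) = -5
  Θ: [γ]_Θ + 2·[v]_Θ − [ζ_1]_Θ − [D_c]_Θ + [A]_Θ = (0) + 2·(0) − (1) − (0) + (0) = -1
Net dimensions [M⁻¹ L⁴ T⁻⁵ Θ⁻¹] ≠ [1] — not dimensionless.

no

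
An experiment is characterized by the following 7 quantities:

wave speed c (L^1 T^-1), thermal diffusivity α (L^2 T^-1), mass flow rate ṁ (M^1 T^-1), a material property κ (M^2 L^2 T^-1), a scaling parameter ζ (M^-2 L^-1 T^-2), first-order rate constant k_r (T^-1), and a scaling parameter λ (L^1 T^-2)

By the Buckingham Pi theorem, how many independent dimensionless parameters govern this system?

4

There are 7 variables and 3 base dimensions (M, L, T).
The dimension matrix has rank 3.
Independent dimensionless groups: 7 − 3 = 4.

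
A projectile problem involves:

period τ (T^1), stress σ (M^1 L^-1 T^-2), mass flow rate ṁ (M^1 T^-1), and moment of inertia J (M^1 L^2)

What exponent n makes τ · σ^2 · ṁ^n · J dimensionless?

-3

Balance the M exponent: (1)·n from ṁ, plus (0) + 2·(1) + (1) = 3 from the rest, must sum to zero.
n + 3 = 0, so n = -3.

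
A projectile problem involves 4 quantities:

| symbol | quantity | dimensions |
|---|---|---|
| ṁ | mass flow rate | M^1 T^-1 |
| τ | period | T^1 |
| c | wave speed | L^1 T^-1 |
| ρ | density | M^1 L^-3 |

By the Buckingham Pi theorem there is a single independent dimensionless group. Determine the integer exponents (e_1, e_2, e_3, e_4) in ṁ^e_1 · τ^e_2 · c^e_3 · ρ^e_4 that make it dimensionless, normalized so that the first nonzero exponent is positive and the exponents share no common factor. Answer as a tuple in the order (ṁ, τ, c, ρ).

(1, -2, -3, -1)

M: e_1·(1) + e_2·(0) + e_3·(0) + e_4·(1) = 0
L: e_1·(0) + e_2·(0) + e_3·(1) + e_4·(-3) = 0
T: e_1·(-1) + e_2·(1) + e_3·(-1) + e_4·(0) = 0
Solving this homogeneous linear system for the smallest-integer solution (first nonzero entry positive) gives (1, -2, -3, -1).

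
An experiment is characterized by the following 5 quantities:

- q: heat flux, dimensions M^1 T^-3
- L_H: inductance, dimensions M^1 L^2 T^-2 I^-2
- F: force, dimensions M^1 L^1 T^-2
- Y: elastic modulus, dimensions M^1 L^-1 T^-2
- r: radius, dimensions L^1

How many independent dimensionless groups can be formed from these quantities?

1

There are 5 variables and 4 base dimensions (M, L, T, I).
The dimension matrix has rank 4.
Independent dimensionless groups: 5 − 4 = 1.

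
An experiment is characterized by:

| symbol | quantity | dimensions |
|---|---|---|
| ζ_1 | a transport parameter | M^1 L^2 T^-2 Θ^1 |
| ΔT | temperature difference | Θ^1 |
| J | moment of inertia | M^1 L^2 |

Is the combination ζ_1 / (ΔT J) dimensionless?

no

Sum the exponent of each base dimension across the product:
  M: [ζ_1]_M − [ΔT]_M − [J]_M = (1) − (0) − (1) = 0
  L: [ζ_1]_L − [ΔT]_L − [J]_L = (2) − (0) − (2) = 0
  T: [ζ_1]_T − [ΔT]_T − [J]_T = (-2) − (0) − (0) = -2
  Θ: [ζ_1]_Θ − [ΔT]_Θ − [J]_Θ = (1) − (1) − (0) = 0
Net dimensions [T⁻²] ≠ [1] — not dimensionless.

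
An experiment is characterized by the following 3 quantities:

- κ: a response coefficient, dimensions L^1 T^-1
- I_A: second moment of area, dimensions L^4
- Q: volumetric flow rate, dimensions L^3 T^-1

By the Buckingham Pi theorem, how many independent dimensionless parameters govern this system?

1

There are 3 variables and 2 base dimensions (L, T).
The dimension matrix has rank 2.
Independent dimensionless groups: 3 − 2 = 1.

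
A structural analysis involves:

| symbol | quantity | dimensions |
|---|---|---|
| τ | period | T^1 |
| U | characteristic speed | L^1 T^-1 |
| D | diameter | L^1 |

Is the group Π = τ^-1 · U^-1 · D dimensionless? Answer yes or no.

yes

Sum the exponent of each base dimension across the product:
  L: −[τ]_L − [U]_L + [D]_L = −(0) − (1) + (1) = 0
  T: −[τ]_T − [U]_T + [D]_T = −(1) − (-1) + (0) = 0
All base exponents vanish — dimensionless.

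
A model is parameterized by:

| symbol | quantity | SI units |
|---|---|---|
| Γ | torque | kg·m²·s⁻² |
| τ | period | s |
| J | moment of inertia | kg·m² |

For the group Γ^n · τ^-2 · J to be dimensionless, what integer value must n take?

-1

Balance the M exponent: (1)·n from Γ, plus −2·(0) + (1) = 1 from the rest, must sum to zero.
n + 1 = 0, so n = -1.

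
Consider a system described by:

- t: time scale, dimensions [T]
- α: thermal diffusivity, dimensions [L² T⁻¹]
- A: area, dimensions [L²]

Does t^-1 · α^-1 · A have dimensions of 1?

yes

Sum the exponent of each base dimension across the product:
  M: −[t]_M − [α]_M + [A]_M = −(0) − (0) + (0) = 0
  L: −[t]_L − [α]_L + [A]_L = −(0) − (2) + (2) = 0
  T: −[t]_T − [α]_T + [A]_T = −(1) − (-1) + (0) = 0
  Θ: −[t]_Θ − [α]_Θ + [A]_Θ = −(0) − (0) + (0) = 0
All base exponents vanish — dimensionless.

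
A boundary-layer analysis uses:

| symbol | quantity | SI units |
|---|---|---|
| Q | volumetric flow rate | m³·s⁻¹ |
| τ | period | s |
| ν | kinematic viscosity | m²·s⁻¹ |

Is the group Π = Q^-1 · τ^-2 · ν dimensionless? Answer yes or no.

Sum the exponent of each base dimension across the product:
  L: −[Q]_L − 2·[τ]_L + [ν]_L = −(3) − 2·(0) + (2) = -1
  T: −[Q]_T − 2·[τ]_T + [ν]_T = −(-1) − 2·(1) + (-1) = -2
Net dimensions [L⁻¹ T⁻²] ≠ [1] — not dimensionless.

no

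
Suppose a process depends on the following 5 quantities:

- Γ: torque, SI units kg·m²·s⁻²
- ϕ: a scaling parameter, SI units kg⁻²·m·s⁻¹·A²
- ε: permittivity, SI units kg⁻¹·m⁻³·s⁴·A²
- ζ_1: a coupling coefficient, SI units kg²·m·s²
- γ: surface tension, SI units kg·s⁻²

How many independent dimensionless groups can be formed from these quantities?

There are 5 variables and 4 base dimensions (M, L, T, I).
The dimension matrix has rank 4.
Independent dimensionless groups: 5 − 4 = 1.

1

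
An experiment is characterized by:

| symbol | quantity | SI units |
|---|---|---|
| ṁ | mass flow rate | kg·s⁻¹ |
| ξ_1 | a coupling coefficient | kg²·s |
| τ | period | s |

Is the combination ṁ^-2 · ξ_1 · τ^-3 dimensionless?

Sum the exponent of each base dimension across the product:
  M: −2·[ṁ]_M + [ξ_1]_M − 3·[τ]_M = −2·(1) + (2) − 3·(0) = 0
  L: −2·[ṁ]_L + [ξ_1]_L − 3·[τ]_L = −2·(0) + (0) − 3·(0) = 0
  T: −2·[ṁ]_T + [ξ_1]_T − 3·[τ]_T = −2·(-1) + (1) − 3·(1) = 0
All base exponents vanish — dimensionless.

yes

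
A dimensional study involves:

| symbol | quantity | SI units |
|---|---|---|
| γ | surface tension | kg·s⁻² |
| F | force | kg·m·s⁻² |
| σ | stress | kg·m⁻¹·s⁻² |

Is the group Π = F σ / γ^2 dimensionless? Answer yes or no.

Sum the exponent of each base dimension across the product:
  M: −2·[γ]_M + [F]_M + [σ]_M = −2·(1) + (1) + (1) = 0
  L: −2·[γ]_L + [F]_L + [σ]_L = −2·(0) + (1) + (-1) = 0
  T: −2·[γ]_T + [F]_T + [σ]_T = −2·(-2) + (-2) + (-2) = 0
  Θ: −2·[γ]_Θ + [F]_Θ + [σ]_Θ = −2·(0) + (0) + (0) = 0
All base exponents vanish — dimensionless.

yes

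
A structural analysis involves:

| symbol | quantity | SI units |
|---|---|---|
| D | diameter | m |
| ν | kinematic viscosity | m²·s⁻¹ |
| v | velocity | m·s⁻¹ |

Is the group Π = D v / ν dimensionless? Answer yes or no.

Sum the exponent of each base dimension across the product:
  M: [D]_M − [ν]_M + [v]_M = (0) − (0) + (0) = 0
  L: [D]_L − [ν]_L + [v]_L = (1) − (2) + (1) = 0
  T: [D]_T − [ν]_T + [v]_T = (0) − (-1) + (-1) = 0
All base exponents vanish — dimensionless.

yes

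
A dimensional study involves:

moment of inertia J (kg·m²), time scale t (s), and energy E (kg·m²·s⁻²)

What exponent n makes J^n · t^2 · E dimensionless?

Balance the M exponent: (1)·n from J, plus 2·(0) + (1) = 1 from the rest, must sum to zero.
n + 1 = 0, so n = -1.

-1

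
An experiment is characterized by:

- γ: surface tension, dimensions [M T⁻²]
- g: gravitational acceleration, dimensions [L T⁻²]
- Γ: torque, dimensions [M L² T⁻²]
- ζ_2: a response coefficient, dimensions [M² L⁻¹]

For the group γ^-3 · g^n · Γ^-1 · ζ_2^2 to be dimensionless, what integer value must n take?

4

Balance the L exponent: (1)·n from g, plus −3·(0) − (2) + 2·(-1) = -4 from the rest, must sum to zero.
n − 4 = 0, so n = 4.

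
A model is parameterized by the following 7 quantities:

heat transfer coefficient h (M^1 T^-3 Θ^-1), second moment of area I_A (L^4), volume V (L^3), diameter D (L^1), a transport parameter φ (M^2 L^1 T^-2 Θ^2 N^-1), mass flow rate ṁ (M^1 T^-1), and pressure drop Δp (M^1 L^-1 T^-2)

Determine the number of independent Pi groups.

There are 7 variables and 5 base dimensions (M, L, T, Θ, N).
The dimension matrix has rank 5.
Independent dimensionless groups: 7 − 5 = 2.

2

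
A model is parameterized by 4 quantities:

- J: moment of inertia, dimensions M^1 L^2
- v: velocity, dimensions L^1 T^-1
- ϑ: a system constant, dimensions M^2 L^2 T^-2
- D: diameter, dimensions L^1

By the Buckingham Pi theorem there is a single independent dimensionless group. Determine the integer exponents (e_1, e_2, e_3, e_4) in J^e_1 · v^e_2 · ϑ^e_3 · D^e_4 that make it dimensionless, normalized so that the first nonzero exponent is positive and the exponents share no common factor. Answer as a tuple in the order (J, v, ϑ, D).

M: e_1·(1) + e_2·(0) + e_3·(2) + e_4·(0) = 0
L: e_1·(2) + e_2·(1) + e_3·(2) + e_4·(1) = 0
T: e_1·(0) + e_2·(-1) + e_3·(-2) + e_4·(0) = 0
Solving this homogeneous linear system for the smallest-integer solution (first nonzero entry positive) gives (2, 2, -1, -4).

(2, 2, -1, -4)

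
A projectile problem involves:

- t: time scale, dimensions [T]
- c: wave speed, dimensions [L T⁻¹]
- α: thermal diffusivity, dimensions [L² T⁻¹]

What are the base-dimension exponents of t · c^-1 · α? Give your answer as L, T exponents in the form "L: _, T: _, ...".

Collect each base-dimension exponent across the product:
  L: (0) − (1) + (2) = 1
  T: (1) − (-1) + (-1) = 1
So the dimensions are [L T].

L: 1, T: 1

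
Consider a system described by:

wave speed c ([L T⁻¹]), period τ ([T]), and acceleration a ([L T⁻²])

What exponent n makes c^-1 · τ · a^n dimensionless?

Balance the L exponent: (1)·n from a, plus −(1) + (0) = -1 from the rest, must sum to zero.
n − 1 = 0, so n = 1.

1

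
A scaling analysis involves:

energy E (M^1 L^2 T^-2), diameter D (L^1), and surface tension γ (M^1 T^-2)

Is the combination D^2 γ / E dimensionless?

Sum the exponent of each base dimension across the product:
  M: −[E]_M + 2·[D]_M + [γ]_M = −(1) + 2·(0) + (1) = 0
  L: −[E]_L + 2·[D]_L + [γ]_L = −(2) + 2·(1) + (0) = 0
  T: −[E]_T + 2·[D]_T + [γ]_T = −(-2) + 2·(0) + (-2) = 0
  I: −[E]_I + 2·[D]_I + [γ]_I = −(0) + 2·(0) + (0) = 0
All base exponents vanish — dimensionless.

yes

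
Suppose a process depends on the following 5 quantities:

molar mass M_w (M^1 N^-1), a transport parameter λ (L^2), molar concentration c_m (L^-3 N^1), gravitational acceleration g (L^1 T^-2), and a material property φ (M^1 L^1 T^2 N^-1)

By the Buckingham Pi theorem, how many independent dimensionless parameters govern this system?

1

There are 5 variables and 4 base dimensions (M, L, T, N).
The dimension matrix has rank 4.
Independent dimensionless groups: 5 − 4 = 1.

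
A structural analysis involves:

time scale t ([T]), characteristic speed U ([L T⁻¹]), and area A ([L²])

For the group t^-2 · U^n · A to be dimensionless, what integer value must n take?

Balance the L exponent: (1)·n from U, plus −2·(0) + (2) = 2 from the rest, must sum to zero.
n + 2 = 0, so n = -2.

-2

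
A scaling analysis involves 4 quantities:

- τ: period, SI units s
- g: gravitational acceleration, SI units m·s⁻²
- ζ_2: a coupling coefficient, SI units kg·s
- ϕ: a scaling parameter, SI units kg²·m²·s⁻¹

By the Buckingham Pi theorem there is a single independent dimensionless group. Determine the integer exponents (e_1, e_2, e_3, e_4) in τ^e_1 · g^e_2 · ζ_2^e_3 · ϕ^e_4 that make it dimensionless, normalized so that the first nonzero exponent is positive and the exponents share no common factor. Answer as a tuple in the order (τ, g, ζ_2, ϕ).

(1, 2, 2, -1)

M: e_1·(0) + e_2·(0) + e_3·(1) + e_4·(2) = 0
L: e_1·(0) + e_2·(1) + e_3·(0) + e_4·(2) = 0
T: e_1·(1) + e_2·(-2) + e_3·(1) + e_4·(-1) = 0
Solving this homogeneous linear system for the smallest-integer solution (first nonzero entry positive) gives (1, 2, 2, -1).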